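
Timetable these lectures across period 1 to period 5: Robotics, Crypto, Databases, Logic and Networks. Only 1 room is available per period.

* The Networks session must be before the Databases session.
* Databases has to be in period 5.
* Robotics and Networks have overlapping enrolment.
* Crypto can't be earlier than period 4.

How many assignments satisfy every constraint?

Splitting on Robotics: it can be period 1 (2), period 2 (2), period 3 (2). Listing each branch's schedules as (Crypto, Databases, Logic, Networks) by period number:
Robotics=period 1: (4,5,2,3) (4,5,3,2) — 2.
Robotics=period 2: (4,5,1,3) (4,5,3,1) — 2.
Robotics=period 3: (4,5,1,2) (4,5,2,1) — 2.
Summing: 2 + 2 + 2 = 6.

6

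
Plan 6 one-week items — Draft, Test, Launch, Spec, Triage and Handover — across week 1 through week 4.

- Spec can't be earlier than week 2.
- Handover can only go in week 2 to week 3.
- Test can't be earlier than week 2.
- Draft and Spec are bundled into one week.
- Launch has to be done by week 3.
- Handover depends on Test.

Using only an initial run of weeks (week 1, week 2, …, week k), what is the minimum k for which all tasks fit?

The precedence chain requires at least 2 distinct weeks.
Propagating the time windows through the other constraints, Handover can't land before week 3, so the schedule must run through at least week 3.
3 works (last occupied week: week 3): for example Draft=week 2, Triage=week 1, Launch=week 1, Test=week 2, Spec=week 2, Handover=week 3.

3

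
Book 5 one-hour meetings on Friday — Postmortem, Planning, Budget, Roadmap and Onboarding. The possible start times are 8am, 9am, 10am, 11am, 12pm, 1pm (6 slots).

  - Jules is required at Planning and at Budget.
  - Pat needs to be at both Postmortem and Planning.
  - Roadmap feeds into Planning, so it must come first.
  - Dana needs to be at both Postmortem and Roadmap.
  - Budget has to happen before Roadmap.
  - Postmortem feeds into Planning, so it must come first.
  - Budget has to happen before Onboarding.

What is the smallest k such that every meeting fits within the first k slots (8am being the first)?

The precedence chain requires at least 3 distinct slots.
3 works (last occupied slot: 10am): for example Onboarding=9am, Planning=10am, Postmortem=8am, Roadmap=9am, Budget=8am.

3 slots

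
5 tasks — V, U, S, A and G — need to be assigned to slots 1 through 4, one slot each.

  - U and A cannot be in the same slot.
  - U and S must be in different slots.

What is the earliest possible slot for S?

S at 1 is achievable: U -> 2; V -> 1; A -> 1; G -> 1; S -> 1.

1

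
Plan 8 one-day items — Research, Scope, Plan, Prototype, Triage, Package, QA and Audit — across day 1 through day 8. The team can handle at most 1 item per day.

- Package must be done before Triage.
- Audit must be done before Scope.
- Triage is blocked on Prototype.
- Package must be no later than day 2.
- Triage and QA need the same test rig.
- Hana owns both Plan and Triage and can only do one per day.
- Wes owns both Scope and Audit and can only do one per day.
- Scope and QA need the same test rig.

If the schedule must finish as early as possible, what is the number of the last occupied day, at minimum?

8

The precedence chain requires at least 2 distinct days.
With at most 1 per day and 8 tasks, at least 8 days are needed.
8 works (last occupied day: day 8): for example Triage=day 3; QA=day 8; Audit=day 4; Scope=day 5; Research=day 6; Package=day 1; Prototype=day 2; Plan=day 7.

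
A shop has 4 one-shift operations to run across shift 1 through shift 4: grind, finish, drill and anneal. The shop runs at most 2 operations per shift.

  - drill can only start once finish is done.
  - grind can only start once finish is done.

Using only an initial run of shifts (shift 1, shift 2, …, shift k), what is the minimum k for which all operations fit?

The precedence chain requires at least 2 distinct shifts.
With at most 2 per shift and 4 operations, at least 2 shifts are needed.
2 works (last occupied shift: shift 2): for example grind -> shift 2, anneal -> shift 1, finish -> shift 1, drill -> shift 2.

2 shifts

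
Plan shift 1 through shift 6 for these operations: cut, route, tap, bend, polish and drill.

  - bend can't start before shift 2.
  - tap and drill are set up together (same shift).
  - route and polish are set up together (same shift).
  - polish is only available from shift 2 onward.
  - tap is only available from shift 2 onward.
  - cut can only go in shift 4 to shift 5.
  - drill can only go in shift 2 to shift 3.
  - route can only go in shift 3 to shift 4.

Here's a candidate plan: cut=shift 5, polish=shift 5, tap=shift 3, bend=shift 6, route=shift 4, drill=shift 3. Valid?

route can only go in shift 3 to shift 4 — holds.
tap and drill are set up together (same shift) — holds.
cut can only go in shift 4 to shift 5 — holds.
polish is only available from shift 2 onward — holds.
bend can't start before shift 2 — holds.
drill can only go in shift 2 to shift 3 — holds.
tap is only available from shift 2 onward — holds.
route and polish are set up together (same shift) — violated.

No. route and polish are set up together (same shift) is not satisfied.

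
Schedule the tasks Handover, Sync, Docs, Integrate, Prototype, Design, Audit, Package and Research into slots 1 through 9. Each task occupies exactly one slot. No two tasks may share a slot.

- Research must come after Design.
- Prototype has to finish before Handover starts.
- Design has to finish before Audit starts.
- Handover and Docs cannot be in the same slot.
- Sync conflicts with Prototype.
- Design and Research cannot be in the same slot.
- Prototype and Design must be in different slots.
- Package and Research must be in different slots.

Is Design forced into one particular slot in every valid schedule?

No

Design can be 1 (e.g. Package in 9, Docs in 7, Prototype in 2, Integrate in 8, Handover in 3, Audit in 4, Design in 1, Research in 5, Sync in 6) or 2 (e.g. Prototype=1; Package=9; Research=5; Audit=4; Integrate=8; Handover=3; Design=2; Docs=7; Sync=6).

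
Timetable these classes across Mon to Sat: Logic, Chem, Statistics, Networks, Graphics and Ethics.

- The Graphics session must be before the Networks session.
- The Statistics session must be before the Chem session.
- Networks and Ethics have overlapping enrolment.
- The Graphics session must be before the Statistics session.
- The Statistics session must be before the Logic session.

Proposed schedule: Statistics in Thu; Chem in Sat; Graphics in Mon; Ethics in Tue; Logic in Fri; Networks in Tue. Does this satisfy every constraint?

The Graphics session must be before the Statistics session — holds.
The Graphics session must be before the Networks session — holds.
The Statistics session must be before the Chem session — holds.
Networks and Ethics have overlapping enrolment — violated.
The Statistics session must be before the Logic session — holds.

No. Networks and Ethics have overlapping enrolment is not satisfied.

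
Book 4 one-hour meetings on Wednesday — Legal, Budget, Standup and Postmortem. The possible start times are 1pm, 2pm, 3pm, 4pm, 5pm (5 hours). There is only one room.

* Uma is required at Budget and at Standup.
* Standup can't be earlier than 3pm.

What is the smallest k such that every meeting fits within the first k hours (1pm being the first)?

With at most 1 per hour and 4 meetings, at least 4 hours are needed.
Standup can't be placed before 3pm — that is hour 3 counting from 1pm — so the schedule must run through at least 3 hours.
4 works (last occupied hour: 4pm): for example Legal in 1pm, Budget in 2pm, Standup in 3pm, Postmortem in 4pm.

4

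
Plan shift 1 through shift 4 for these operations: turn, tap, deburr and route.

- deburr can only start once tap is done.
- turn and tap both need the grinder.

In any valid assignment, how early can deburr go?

shift 2

Precedence pushes deburr to at least shift 2.
deburr at shift 2 is achievable: tap -> shift 1, deburr -> shift 2, turn -> shift 2, route -> shift 1.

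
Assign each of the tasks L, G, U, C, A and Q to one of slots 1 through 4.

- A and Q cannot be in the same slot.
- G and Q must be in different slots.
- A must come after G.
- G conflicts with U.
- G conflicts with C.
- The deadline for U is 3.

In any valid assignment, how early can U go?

U's own window allows nothing later than 3.
U at 1 is achievable: U -> 1; Q -> 1; G -> 2; A -> 3; L -> 1; C -> 1.

1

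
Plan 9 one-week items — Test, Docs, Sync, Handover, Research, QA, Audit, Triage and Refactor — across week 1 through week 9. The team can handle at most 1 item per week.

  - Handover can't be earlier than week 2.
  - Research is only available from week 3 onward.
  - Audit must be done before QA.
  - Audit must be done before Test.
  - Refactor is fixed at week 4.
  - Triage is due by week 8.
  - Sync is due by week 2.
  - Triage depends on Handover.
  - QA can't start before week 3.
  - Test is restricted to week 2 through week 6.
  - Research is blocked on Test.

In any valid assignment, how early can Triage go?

week 3

Precedence pushes Triage to at least week 3; Triage's own window allows nothing later than week 8.
Triage at week 3 is achievable: QA=week 8, Docs=week 9, Research=week 7, Sync=week 1, Test=week 6, Audit=week 5, Triage=week 3, Handover=week 2, Refactor=week 4.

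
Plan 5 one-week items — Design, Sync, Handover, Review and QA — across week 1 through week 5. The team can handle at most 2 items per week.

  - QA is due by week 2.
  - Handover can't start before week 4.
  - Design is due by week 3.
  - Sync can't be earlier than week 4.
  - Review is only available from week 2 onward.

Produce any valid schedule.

QA -> week 1, Sync -> week 4, Design -> week 1, Review -> week 2, Handover -> week 4

Checking: Review=week 2 in [week 2,week 5]; Design=week 1 in [week 1,week 3]; Sync=week 4 in [week 4,week 5]; Handover=week 4 in [week 4,week 5]; QA=week 1 in [week 1,week 2]; max 2 per week (cap 2).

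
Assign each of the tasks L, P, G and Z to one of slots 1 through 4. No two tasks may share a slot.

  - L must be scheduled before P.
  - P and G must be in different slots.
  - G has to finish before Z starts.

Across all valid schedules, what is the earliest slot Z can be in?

Precedence pushes Z to at least 2.
Z at 2 is achievable: Z in 2, L in 3, P in 4, G in 1.

2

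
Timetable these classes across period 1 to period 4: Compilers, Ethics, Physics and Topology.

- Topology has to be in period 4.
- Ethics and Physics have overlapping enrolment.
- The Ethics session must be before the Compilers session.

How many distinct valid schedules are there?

18

Splitting on Compilers: it can be period 2 (3), period 3 (6), period 4 (9). Listing each branch's schedules as (Ethics, Physics, Topology) by period number:
Compilers=period 2: (1,2,4) (1,3,4) (1,4,4) — 3.
Compilers=period 3: (1,2,4) (1,3,4) (1,4,4) (2,1,4) (2,3,4) (2,4,4) — 6.
Compilers=period 4: (1,2,4) (1,3,4) (1,4,4) (2,1,4) (2,3,4) (2,4,4) (3,1,4) (3,2,4) (3,4,4) — 9.
Summing: 3 + 6 + 9 = 18.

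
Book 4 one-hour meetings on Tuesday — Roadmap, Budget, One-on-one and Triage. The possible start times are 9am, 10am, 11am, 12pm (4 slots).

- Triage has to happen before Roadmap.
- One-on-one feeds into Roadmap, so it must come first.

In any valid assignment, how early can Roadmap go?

Precedence pushes Roadmap to at least 10am.
Roadmap at 10am is achievable: One-on-one in 9am; Budget in 9am; Triage in 9am; Roadmap in 10am.

10am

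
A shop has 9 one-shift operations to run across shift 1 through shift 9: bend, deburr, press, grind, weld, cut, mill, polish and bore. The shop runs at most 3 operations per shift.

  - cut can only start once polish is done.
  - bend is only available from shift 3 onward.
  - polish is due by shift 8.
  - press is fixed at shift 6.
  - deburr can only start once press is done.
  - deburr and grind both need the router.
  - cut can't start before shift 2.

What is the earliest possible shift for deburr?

Precedence pushes deburr to at least shift 7.
deburr at shift 7 is achievable: polish -> shift 1, press -> shift 6, cut -> shift 2, bend -> shift 3, grind -> shift 1, deburr -> shift 7, weld -> shift 1, mill -> shift 2, bore -> shift 2.

shift 7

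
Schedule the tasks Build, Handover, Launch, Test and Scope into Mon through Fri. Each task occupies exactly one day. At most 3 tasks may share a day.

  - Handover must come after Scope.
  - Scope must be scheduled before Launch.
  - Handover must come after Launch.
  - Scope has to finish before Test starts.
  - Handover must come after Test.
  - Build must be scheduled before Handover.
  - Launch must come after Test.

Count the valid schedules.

19

Splitting on Build: it can be Mon (5), Tue (5), Wed (5), Thu (4). Listing each branch's schedules as (Handover, Launch, Test, Scope):
Build=Mon: (Thu,Wed,Tue,Mon) (Fri,Wed,Tue,Mon) (Fri,Thu,Tue,Mon) (Fri,Thu,Wed,Mon) (Fri,Thu,Wed,Tue) — 5.
Build=Tue: (Thu,Wed,Tue,Mon) (Fri,Wed,Tue,Mon) (Fri,Thu,Tue,Mon) (Fri,Thu,Wed,Mon) (Fri,Thu,Wed,Tue) — 5.
Build=Wed: (Thu,Wed,Tue,Mon) (Fri,Wed,Tue,Mon) (Fri,Thu,Tue,Mon) (Fri,Thu,Wed,Mon) (Fri,Thu,Wed,Tue) — 5.
Build=Thu: (Fri,Wed,Tue,Mon) (Fri,Thu,Tue,Mon) (Fri,Thu,Wed,Mon) (Fri,Thu,Wed,Tue) — 4.
Summing: 5 + 5 + 5 + 4 = 19.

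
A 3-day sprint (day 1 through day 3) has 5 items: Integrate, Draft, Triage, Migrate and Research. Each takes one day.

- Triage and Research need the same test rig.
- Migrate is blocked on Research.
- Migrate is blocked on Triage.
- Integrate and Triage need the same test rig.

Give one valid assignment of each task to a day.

Migrate in day 3; Integrate in day 2; Research in day 2; Triage in day 1; Draft in day 1

Checking: Research(day 2) before Migrate(day 3); Triage(day 1) before Migrate(day 3); Triage(day 1) != Research(day 2); Integrate(day 2) != Triage(day 1).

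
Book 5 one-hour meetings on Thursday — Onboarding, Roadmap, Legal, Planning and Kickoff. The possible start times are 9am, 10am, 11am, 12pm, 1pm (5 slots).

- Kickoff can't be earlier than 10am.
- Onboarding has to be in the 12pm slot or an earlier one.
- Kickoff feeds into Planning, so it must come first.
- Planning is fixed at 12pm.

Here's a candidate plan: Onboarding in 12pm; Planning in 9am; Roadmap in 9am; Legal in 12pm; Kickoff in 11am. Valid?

Invalid. Planning is fixed at 12pm.

Planning is fixed at 12pm — violated.
Kickoff can't be earlier than 10am — holds.
Kickoff feeds into Planning, so it must come first — violated.
Onboarding has to be in the 12pm slot or an earlier one — holds.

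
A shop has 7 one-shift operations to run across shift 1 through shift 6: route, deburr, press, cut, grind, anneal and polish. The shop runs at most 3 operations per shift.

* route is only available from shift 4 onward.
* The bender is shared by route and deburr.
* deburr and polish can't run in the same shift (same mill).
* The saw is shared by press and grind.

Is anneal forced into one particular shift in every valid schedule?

anneal can be shift 1 (e.g. polish=shift 2; route=shift 4; press=shift 1; grind=shift 2; anneal=shift 1; deburr=shift 1; cut=shift 2) or shift 2 (e.g. grind -> shift 2, route -> shift 4, anneal -> shift 2, polish -> shift 2, press -> shift 1, cut -> shift 1, deburr -> shift 1).

No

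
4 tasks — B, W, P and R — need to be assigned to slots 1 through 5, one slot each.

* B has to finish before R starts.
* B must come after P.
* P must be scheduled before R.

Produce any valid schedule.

W=1; B=2; R=3; P=1

Checking: P(1) before B(2); B(2) before R(3); P(1) before R(3).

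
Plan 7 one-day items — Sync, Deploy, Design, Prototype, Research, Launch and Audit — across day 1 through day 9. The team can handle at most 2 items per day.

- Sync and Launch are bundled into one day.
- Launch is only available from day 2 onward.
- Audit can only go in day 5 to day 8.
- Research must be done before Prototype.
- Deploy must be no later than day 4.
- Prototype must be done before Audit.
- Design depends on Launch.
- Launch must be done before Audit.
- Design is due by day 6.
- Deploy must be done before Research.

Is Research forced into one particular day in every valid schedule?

Research can be day 2 (e.g. Sync -> day 3, Research -> day 2, Design -> day 4, Audit -> day 5, Prototype -> day 4, Launch -> day 3, Deploy -> day 1) or day 3 (e.g. Prototype -> day 4; Design -> day 3; Launch -> day 2; Sync -> day 2; Deploy -> day 1; Audit -> day 5; Research -> day 3).

No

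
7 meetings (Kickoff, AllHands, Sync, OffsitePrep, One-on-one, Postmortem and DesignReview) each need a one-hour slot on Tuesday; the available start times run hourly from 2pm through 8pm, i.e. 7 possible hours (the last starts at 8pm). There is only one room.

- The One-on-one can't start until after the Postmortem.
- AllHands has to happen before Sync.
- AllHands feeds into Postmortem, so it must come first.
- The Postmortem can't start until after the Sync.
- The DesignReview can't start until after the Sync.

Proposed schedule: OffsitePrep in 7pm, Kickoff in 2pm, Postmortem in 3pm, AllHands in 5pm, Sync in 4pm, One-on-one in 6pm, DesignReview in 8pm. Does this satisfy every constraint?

AllHands feeds into Postmortem, so it must come first — violated.
The Postmortem can't start until after the Sync — violated.
There is only one room — holds.
The One-on-one can't start until after the Postmortem — holds.
The DesignReview can't start until after the Sync — holds.
AllHands has to happen before Sync — violated.

No — it violates: AllHands feeds into Postmortem, so it must come first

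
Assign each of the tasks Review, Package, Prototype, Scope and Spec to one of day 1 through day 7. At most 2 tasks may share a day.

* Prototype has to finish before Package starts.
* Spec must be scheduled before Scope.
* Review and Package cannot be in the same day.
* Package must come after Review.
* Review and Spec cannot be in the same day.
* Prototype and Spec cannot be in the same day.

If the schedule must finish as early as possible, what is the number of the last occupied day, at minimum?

3

The precedence chain requires at least 2 distinct days.
With at most 2 per day and 5 tasks, at least 3 days are needed.
3 works (last occupied day: day 3): for example Package in day 2; Scope in day 3; Spec in day 2; Review in day 1; Prototype in day 1.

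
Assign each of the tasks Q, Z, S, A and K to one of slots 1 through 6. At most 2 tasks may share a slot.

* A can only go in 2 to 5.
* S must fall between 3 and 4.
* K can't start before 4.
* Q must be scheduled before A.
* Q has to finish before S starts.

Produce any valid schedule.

K in 4, A in 2, Z in 1, S in 3, Q in 1

Checking: Q(1) before A(2); Q(1) before S(3); K=4 in [4,6]; S=3 in [3,4]; A=2 in [2,5]; max 2 per slot (cap 2).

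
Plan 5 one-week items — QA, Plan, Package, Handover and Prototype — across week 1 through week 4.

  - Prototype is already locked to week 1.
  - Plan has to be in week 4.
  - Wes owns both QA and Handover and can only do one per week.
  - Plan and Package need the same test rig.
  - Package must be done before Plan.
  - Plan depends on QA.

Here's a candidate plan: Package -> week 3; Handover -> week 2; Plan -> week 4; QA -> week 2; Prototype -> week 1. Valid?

Invalid. Wes owns both QA and Handover and can only do one per week.

Plan and Package need the same test rig — holds.
Plan depends on QA — holds.
Plan has to be in week 4 — holds.
Prototype is already locked to week 1 — holds.
Wes owns both QA and Handover and can only do one per week — violated.
Package must be done before Plan — holds.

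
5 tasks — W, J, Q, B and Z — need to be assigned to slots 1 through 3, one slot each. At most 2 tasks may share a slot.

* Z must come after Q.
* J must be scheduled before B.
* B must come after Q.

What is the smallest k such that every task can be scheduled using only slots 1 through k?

3 slots

The precedence chain requires at least 2 distinct slots.
With at most 2 per slot and 5 tasks, at least 3 slots are needed.
3 works (last occupied slot: 3): for example Q -> 1, W -> 3, B -> 2, J -> 1, Z -> 2.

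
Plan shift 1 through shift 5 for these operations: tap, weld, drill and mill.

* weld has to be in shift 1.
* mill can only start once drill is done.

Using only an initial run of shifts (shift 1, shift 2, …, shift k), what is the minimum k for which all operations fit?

2

The precedence chain requires at least 2 distinct shifts.
2 works (last occupied shift: shift 2): for example mill -> shift 2, weld -> shift 1, tap -> shift 1, drill -> shift 1.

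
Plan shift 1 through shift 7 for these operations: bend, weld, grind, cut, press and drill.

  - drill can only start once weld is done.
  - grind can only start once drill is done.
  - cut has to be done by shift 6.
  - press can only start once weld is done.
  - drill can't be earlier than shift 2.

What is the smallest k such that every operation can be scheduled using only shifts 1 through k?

3 shifts

The precedence chain requires at least 3 distinct shifts.
3 works (last occupied shift: shift 3): for example weld=shift 1, grind=shift 3, cut=shift 1, press=shift 2, drill=shift 2, bend=shift 1.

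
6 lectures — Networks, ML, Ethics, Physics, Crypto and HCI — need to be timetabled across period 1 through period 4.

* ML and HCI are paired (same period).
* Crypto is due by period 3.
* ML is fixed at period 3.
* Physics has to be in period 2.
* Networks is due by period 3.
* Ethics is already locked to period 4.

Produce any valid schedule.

HCI=period 3; Ethics=period 4; Networks=period 1; Crypto=period 1; ML=period 3; Physics=period 2

Checking: ML = HCI = period 3; Physics=period 2 in [period 2,period 2]; Networks=period 1 in [period 1,period 3]; Ethics=period 4 in [period 4,period 4]; Crypto=period 1 in [period 1,period 3]; ML=period 3 in [period 3,period 3].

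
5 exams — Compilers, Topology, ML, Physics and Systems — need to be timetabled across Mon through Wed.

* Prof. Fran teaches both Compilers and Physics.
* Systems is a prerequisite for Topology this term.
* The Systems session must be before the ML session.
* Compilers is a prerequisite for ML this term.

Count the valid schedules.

16

Splitting on Compilers: it can be Mon (10), Tue (6). Listing each branch's schedules as (Topology, ML, Physics, Systems):
Compilers=Mon: (Tue,Tue,Tue,Mon) (Tue,Tue,Wed,Mon) (Tue,Wed,Tue,Mon) (Tue,Wed,Wed,Mon) (Wed,Tue,Tue,Mon) (Wed,Tue,Wed,Mon) (Wed,Wed,Tue,Mon) (Wed,Wed,Tue,Tue) (Wed,Wed,Wed,Mon) (Wed,Wed,Wed,Tue) — 10.
Compilers=Tue: (Tue,Wed,Mon,Mon) (Tue,Wed,Wed,Mon) (Wed,Wed,Mon,Mon) (Wed,Wed,Mon,Tue) (Wed,Wed,Wed,Mon) (Wed,Wed,Wed,Tue) — 6.
Summing: 10 + 6 = 16.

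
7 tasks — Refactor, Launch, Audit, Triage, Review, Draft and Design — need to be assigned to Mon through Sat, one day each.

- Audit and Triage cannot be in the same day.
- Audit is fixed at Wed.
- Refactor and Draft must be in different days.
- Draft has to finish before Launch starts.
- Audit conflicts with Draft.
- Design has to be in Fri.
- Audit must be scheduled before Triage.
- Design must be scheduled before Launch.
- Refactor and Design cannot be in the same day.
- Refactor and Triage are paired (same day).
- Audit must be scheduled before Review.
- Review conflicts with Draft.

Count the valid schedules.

Splitting on Refactor: it can be Thu (8), Sat (10). Listing each branch's schedules as (Launch, Audit, Triage, Review, Draft, Design):
Refactor=Thu: (Sat,Wed,Thu,Thu,Mon,Fri) (Sat,Wed,Thu,Thu,Tue,Fri) (Sat,Wed,Thu,Thu,Fri,Fri) (Sat,Wed,Thu,Fri,Mon,Fri) (Sat,Wed,Thu,Fri,Tue,Fri) (Sat,Wed,Thu,Sat,Mon,Fri) (Sat,Wed,Thu,Sat,Tue,Fri) (Sat,Wed,Thu,Sat,Fri,Fri) — 8.
Refactor=Sat: (Sat,Wed,Sat,Thu,Mon,Fri) (Sat,Wed,Sat,Thu,Tue,Fri) (Sat,Wed,Sat,Thu,Fri,Fri) (Sat,Wed,Sat,Fri,Mon,Fri) (Sat,Wed,Sat,Fri,Tue,Fri) (Sat,Wed,Sat,Fri,Thu,Fri) (Sat,Wed,Sat,Sat,Mon,Fri) (Sat,Wed,Sat,Sat,Tue,Fri) (Sat,Wed,Sat,Sat,Thu,Fri) (Sat,Wed,Sat,Sat,Fri,Fri) — 10.
Summing: 8 + 10 = 18.

18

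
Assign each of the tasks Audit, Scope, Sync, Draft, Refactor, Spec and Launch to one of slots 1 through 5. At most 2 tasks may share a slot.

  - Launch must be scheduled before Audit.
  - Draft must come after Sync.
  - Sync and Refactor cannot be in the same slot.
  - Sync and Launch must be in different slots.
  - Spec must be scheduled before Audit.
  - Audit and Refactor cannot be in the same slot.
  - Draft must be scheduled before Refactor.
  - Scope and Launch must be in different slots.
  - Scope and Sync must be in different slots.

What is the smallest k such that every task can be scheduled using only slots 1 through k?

4 slots

The precedence chain requires at least 3 distinct slots.
With at most 2 per slot and 7 tasks, at least 4 slots are needed.
4 works (last occupied slot: 4): for example Refactor in 4; Audit in 2; Sync in 2; Draft in 3; Spec in 1; Scope in 3; Launch in 1.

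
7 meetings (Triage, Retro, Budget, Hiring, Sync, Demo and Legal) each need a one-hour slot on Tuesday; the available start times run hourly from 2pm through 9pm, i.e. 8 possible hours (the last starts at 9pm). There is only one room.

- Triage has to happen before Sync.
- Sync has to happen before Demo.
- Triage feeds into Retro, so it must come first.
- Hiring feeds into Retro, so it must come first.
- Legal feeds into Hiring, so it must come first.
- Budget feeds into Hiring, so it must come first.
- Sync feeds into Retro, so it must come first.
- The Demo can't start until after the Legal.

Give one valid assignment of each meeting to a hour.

Retro in 7pm; Sync in 6pm; Demo in 8pm; Legal in 2pm; Triage in 5pm; Hiring in 4pm; Budget in 3pm

Checking: Sync(6pm) before Retro(7pm); Budget(3pm) before Hiring(4pm); Legal(2pm) before Demo(8pm); Triage(5pm) before Retro(7pm); Hiring(4pm) before Retro(7pm); Triage(5pm) before Sync(6pm); Sync(6pm) before Demo(8pm); Legal(2pm) before Hiring(4pm); max 1 per hour (cap 1).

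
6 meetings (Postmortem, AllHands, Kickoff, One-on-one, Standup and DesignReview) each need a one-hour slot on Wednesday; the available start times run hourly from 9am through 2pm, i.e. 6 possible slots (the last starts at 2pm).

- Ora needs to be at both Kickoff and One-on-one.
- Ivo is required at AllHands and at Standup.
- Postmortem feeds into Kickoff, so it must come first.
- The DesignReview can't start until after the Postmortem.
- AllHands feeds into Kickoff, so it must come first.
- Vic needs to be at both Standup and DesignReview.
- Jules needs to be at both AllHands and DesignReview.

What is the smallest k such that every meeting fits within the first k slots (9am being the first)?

The precedence chain requires at least 2 distinct slots.
Could 2 slots be enough, i.e. nothing placed later than 10am? No: Kickoff must come after Postmortem (at 9am or later) → {10am}; Postmortem must come before Kickoff (at 10am or earlier) → {9am}; AllHands must come before Kickoff (at 10am or earlier) → {9am}; DesignReview must come after Postmortem (at 9am or later) → {10am}; Standup can't share with DesignReview (10am) → {9am}; Standup can't share with AllHands (9am) → nothing is left.
So 2 slots is not enough.
3 works (last occupied slot: 11am): for example AllHands -> 9am; One-on-one -> 9am; Standup -> 11am; Kickoff -> 10am; DesignReview -> 10am; Postmortem -> 9am.

3 slots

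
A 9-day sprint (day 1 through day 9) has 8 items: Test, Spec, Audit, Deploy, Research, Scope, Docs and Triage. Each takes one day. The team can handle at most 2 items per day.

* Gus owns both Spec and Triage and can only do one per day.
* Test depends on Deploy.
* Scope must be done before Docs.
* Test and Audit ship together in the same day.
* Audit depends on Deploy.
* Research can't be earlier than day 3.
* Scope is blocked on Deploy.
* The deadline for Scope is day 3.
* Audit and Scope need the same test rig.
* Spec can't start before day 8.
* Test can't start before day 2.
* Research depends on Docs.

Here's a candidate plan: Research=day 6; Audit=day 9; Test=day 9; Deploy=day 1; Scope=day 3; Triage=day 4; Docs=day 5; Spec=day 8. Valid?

Gus owns both Spec and Triage and can only do one per day — holds.
Research can't be earlier than day 3 — holds.
The team can handle at most 2 items per day — holds.
Test can't start before day 2 — holds.
Audit depends on Deploy — holds.
Test and Audit ship together in the same day — holds.
Scope must be done before Docs — holds.
Test depends on Deploy — holds.
Scope is blocked on Deploy — holds.
Spec can't start before day 8 — holds.
Audit and Scope need the same test rig — holds.
Research depends on Docs — holds.
The deadline for Scope is day 3 — holds.

Valid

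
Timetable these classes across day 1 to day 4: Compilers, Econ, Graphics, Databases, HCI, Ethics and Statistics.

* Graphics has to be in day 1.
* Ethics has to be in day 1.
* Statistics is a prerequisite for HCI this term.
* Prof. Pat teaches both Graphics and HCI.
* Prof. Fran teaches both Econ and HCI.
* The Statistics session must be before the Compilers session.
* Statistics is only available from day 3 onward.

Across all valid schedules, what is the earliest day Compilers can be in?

Precedence pushes Compilers to at least day 4.
Compilers at day 4 is achievable: Econ in day 1; Ethics in day 1; Databases in day 1; Statistics in day 3; Graphics in day 1; HCI in day 4; Compilers in day 4.

day 4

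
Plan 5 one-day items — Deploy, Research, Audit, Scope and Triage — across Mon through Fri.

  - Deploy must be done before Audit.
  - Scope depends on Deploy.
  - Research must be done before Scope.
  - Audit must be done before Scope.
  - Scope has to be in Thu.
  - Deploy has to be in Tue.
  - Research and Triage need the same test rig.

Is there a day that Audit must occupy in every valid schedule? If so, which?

Deploy is fixed at Tue and must come before Audit, so Audit is at least Wed.
Scope is fixed at Thu and must come after Audit, so Audit is at most Wed.
So Audit must be Wed.

Wed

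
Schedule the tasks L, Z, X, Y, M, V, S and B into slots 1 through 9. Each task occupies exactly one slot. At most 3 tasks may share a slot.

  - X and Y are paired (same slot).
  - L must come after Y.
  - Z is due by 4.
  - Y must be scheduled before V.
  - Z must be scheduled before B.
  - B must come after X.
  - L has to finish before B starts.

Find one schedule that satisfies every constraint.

S in 3; L in 2; X in 1; Z in 1; B in 3; V in 2; Y in 1; M in 2

Checking: Y(1) before L(2); L(2) before B(3); Z(1) before B(3); Y(1) before V(2); X(1) before B(3); X = Y = 1; Z=1 in [1,4]; max 3 per slot (cap 3).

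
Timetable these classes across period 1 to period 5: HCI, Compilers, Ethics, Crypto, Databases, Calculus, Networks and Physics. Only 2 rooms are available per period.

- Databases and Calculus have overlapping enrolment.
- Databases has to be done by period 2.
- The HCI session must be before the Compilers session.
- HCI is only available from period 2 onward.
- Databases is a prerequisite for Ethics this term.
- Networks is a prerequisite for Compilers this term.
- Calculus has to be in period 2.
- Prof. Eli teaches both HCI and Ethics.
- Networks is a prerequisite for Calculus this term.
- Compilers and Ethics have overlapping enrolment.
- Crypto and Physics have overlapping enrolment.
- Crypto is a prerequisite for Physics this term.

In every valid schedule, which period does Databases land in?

Databases's window is period 1–period 2.
Calculus is fixed at period 2, and Databases can't share a period with Calculus.
So Databases must be period 1.

period 1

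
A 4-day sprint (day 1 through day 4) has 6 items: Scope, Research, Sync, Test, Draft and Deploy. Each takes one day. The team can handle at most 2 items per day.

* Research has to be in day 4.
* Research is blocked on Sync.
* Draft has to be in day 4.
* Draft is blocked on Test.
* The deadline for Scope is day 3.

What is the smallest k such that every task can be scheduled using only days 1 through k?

4

The precedence chain requires at least 2 distinct days.
With at most 2 per day and 6 tasks, at least 3 days are needed.
Research can't be placed before day 4, so the schedule must run through at least day 4.
4 works (last occupied day: day 4): for example Scope=day 1; Draft=day 4; Deploy=day 2; Sync=day 1; Test=day 2; Research=day 4.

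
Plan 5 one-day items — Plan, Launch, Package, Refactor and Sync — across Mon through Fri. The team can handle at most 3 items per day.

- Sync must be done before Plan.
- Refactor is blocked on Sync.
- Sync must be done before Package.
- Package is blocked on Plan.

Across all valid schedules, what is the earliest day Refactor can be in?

Precedence pushes Refactor to at least Tue.
Refactor at Tue is achievable: Refactor -> Tue, Plan -> Tue, Package -> Wed, Sync -> Mon, Launch -> Mon.

Tue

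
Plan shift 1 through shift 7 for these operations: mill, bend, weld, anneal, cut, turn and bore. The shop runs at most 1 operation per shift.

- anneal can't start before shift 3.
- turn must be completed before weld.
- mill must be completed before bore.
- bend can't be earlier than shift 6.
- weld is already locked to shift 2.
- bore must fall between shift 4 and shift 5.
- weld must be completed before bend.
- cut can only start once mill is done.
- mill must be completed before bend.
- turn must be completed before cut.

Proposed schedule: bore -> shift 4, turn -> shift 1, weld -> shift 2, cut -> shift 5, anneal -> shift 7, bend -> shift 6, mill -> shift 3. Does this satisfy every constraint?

mill must be completed before bend — holds.
turn must be completed before weld — holds.
bend can't be earlier than shift 6 — holds.
anneal can't start before shift 3 — holds.
The shop runs at most 1 operation per shift — holds.
turn must be completed before cut — holds.
bore must fall between shift 4 and shift 5 — holds.
weld must be completed before bend — holds.
cut can only start once mill is done — holds.
weld is already locked to shift 2 — holds.
mill must be completed before bore — holds.

Yes, all constraints hold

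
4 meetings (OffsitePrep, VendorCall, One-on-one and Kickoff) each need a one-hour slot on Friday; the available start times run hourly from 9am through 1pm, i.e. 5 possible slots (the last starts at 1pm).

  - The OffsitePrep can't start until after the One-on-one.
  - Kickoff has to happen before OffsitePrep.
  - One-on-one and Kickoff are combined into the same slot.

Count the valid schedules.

50

Splitting on OffsitePrep: it can be 10am (5), 11am (10), 12pm (15), 1pm (20). Listing each branch's schedules as (VendorCall, One-on-one, Kickoff):
OffsitePrep=10am: (9am,9am,9am) (10am,9am,9am) (11am,9am,9am) (12pm,9am,9am) (1pm,9am,9am) — 5.
OffsitePrep=11am: (9am,9am,9am) (9am,10am,10am) (10am,9am,9am) (10am,10am,10am) (11am,9am,9am) (11am,10am,10am) (12pm,9am,9am) (12pm,10am,10am) (1pm,9am,9am) (1pm,10am,10am) — 10.
OffsitePrep=12pm: (9am,9am,9am) (9am,10am,10am) (9am,11am,11am) (10am,9am,9am) (10am,10am,10am) (10am,11am,11am) (11am,9am,9am) (11am,10am,10am) (11am,11am,11am) (12pm,9am,9am) (12pm,10am,10am) (12pm,11am,11am) (1pm,9am,9am) (1pm,10am,10am) (1pm,11am,11am) — 15.
OffsitePrep=1pm: (9am,9am,9am) (9am,10am,10am) (9am,11am,11am) (9am,12pm,12pm) (10am,9am,9am) (10am,10am,10am) (10am,11am,11am) (10am,12pm,12pm) (11am,9am,9am) (11am,10am,10am) (11am,11am,11am) (11am,12pm,12pm) (12pm,9am,9am) (12pm,10am,10am) (12pm,11am,11am) (12pm,12pm,12pm) (1pm,9am,9am) (1pm,10am,10am) (1pm,11am,11am) (1pm,12pm,12pm) — 20.
Summing: 5 + 10 + 15 + 20 = 50.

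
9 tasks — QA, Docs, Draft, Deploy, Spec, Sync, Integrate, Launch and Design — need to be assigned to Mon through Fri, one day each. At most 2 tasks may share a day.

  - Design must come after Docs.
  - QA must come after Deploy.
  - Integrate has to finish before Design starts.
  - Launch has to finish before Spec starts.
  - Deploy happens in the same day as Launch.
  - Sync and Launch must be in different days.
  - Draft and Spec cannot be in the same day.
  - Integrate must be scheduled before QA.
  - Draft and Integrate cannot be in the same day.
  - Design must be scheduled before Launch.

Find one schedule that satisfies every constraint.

Sync=Fri; Draft=Tue; Docs=Mon; Design=Tue; Deploy=Wed; Integrate=Mon; QA=Thu; Launch=Wed; Spec=Thu

Checking: Launch(Wed) before Spec(Thu); Deploy(Wed) before QA(Thu); Docs(Mon) before Design(Tue); Integrate(Mon) before Design(Tue); Design(Tue) before Launch(Wed); Integrate(Mon) before QA(Thu); Draft(Tue) != Spec(Thu); Sync(Fri) != Launch(Wed); Draft(Tue) != Integrate(Mon); Deploy = Launch = Wed; max 2 per day (cap 2).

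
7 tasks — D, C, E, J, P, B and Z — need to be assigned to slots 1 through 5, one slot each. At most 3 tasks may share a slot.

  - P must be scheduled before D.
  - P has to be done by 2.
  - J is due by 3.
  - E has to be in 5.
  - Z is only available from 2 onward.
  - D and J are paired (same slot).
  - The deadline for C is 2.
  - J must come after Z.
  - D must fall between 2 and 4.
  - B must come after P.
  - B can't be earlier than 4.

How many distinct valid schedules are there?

8

Splitting on C: it can be 1 (4), 2 (4). Listing each branch's schedules as (D, E, J, P, B, Z):
C=1: (3,5,3,1,4,2) (3,5,3,1,5,2) (3,5,3,2,4,2) (3,5,3,2,5,2) — 4.
C=2: (3,5,3,1,4,2) (3,5,3,1,5,2) (3,5,3,2,4,2) (3,5,3,2,5,2) — 4.
Summing: 4 + 4 = 8.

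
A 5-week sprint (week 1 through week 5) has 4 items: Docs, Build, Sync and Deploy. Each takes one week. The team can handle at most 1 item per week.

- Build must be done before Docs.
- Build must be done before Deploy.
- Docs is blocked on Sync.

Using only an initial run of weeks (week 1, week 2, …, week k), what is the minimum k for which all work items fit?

The precedence chain requires at least 2 distinct weeks.
With at most 1 per week and 4 work items, at least 4 weeks are needed.
4 works (last occupied week: week 4): for example Deploy=week 4, Docs=week 3, Build=week 1, Sync=week 2.

4 weeks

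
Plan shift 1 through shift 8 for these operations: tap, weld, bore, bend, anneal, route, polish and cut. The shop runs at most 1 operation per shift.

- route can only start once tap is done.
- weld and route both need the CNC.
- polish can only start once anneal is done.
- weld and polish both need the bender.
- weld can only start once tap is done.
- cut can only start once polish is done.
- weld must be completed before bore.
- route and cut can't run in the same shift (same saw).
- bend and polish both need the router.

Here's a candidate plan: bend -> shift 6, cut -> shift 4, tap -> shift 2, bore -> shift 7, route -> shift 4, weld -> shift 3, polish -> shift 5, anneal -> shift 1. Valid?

No. route and cut can't run in the same shift (same saw) is not satisfied.

route can only start once tap is done — holds.
weld and route both need the CNC — holds.
bend and polish both need the router — holds.
cut can only start once polish is done — violated.
weld and polish both need the bender — holds.
route and cut can't run in the same shift (same saw) — violated.
weld must be completed before bore — holds.
weld can only start once tap is done — holds.
polish can only start once anneal is done — holds.
The shop runs at most 1 operation per shift — violated.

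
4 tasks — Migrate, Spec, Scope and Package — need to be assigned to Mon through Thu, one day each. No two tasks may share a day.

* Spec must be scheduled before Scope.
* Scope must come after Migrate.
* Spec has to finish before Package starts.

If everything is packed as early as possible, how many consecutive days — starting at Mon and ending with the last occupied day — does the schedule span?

The precedence chain requires at least 2 distinct days.
With at most 1 per day and 4 tasks, at least 4 days are needed.
4 works (last occupied day: Thu): for example Scope=Wed, Spec=Mon, Migrate=Tue, Package=Thu.

4 days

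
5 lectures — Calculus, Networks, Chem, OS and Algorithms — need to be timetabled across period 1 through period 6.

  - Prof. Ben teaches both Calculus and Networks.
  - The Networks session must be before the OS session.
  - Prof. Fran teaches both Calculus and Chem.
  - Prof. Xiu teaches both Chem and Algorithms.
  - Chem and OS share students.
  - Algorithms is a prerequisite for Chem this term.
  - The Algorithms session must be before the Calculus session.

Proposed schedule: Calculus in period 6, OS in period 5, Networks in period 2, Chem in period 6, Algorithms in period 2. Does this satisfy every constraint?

No. Prof. Fran teaches both Calculus and Chem is not satisfied.

The Algorithms session must be before the Calculus session — holds.
Algorithms is a prerequisite for Chem this term — holds.
Prof. Fran teaches both Calculus and Chem — violated.
Prof. Xiu teaches both Chem and Algorithms — holds.
Chem and OS share students — holds.
Prof. Ben teaches both Calculus and Networks — holds.
The Networks session must be before the OS session — holds.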